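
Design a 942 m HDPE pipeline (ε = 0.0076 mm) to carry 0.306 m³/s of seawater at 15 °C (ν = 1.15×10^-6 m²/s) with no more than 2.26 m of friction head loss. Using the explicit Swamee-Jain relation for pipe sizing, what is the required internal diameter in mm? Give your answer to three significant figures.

D ≈ 535 mm

Swamee-Jain (Type III): D = 0.66·[ε^1.25·(LQ²/(gh_f))^4.75 + ν·Q^9.4·(L/(gh_f))^5.2]^0.04
LQ²/(gh_f) = 3.978; L/(gh_f) = 42.49
Term 1 = ε^1.25·(…)^4.75 = 2.82×10^-4; Term 2 = ν·Q^9.4·(…)^5.2 = 0.00494
D = 0.66·(2.82×10^-4 + 0.00494)^0.04 = 0.5349 m = 535 mm
Check: V = 1.36 m/s, Re = 6.33×10^5, f = 0.01282, h_f = 2.13 m ≈ 2.26 m ✓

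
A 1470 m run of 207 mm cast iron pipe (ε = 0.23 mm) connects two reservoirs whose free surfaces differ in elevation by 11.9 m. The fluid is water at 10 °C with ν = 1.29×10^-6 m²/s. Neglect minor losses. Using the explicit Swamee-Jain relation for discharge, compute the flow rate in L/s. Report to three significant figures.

Q ≈ 41.7 L/s

Swamee-Jain (Type II): Q = -0.965·√(gD⁵h_f/L)·ln[ε/(3.7D) + √(3.17ν²L/(gD³h_f))]
√(gD⁵h_f/L) = √(9.81·0.207⁵·11.9/1470) = 0.005494
ε/(3.7D) = 3.00×10^-4; √(3.17ν²L/(gD³h_f)) = 8.65×10^-5
Q = -0.965·0.005494·ln(3.868×10^-4) = 0.04166 m³/s
Check: V = 1.24 m/s, Re = 1.99×10^5, f = 0.02163, h_f = 12.0 m ≈ 11.9 m ✓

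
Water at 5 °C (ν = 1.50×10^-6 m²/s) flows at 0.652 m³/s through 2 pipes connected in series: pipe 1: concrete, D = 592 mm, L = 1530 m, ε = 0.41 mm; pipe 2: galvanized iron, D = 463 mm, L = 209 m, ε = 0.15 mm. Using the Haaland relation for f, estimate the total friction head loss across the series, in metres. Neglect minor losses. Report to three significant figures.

Pipe 1: V = 2.369 m/s, Re = 9.35×10^5, ε/D = 6.93×10^-4, f = 0.01840, h_1 = f(L/D)V²/2g = 13.60 m
Pipe 2: V = 3.873 m/s, Re = 1.20×10^6, ε/D = 3.24×10^-4, f = 0.01572, h_2 = f(L/D)V²/2g = 5.425 m
Series → Q common, losses add: H = Σh = 19.02 m

H ≈ 19.0 m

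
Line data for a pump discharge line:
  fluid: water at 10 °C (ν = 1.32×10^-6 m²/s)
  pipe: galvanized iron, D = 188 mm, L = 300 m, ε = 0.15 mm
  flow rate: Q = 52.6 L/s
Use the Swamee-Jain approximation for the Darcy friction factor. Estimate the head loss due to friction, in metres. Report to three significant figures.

h_f ≈ 5.83 m

V = 4Q/(πD²) = 4·0.0526/(π·0.188²) = 1.895 m/s
Re = VD/ν = 1.895·0.188/1.32×10^-6 = 2.70×10^5 → turbulent
ε/D = 0.15/188 = 7.98×10^-4
Swamee-Jain: f = 0.01998
h_f = f(L/D)V²/(2g) = 0.01998·(300/0.188)·1.895²/(2·9.81) = 5.833 m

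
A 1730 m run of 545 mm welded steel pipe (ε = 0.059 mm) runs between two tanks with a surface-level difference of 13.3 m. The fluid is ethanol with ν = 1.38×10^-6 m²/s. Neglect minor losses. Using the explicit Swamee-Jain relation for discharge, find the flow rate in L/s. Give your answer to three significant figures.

Q ≈ 574 L/s

Swamee-Jain (Type II): Q = -0.965·√(gD⁵h_f/L)·ln[ε/(3.7D) + √(3.17ν²L/(gD³h_f))]
√(gD⁵h_f/L) = √(9.81·0.545⁵·13.3/1730) = 0.06022
ε/(3.7D) = 2.93×10^-5; √(3.17ν²L/(gD³h_f)) = 2.22×10^-5
Q = -0.965·0.06022·ln(5.150×10^-5) = 0.5738 m³/s
Check: V = 2.46 m/s, Re = 9.71×10^5, f = 0.01366, h_f = 13.4 m ≈ 13.3 m ✓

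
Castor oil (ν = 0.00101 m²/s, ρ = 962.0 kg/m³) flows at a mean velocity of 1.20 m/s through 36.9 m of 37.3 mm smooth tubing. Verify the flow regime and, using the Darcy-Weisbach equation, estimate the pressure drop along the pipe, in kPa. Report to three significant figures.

Re = VD/ν = 1.20·0.03730/0.00101 = 44.3 → laminar (Re < 2300)
f = 64/Re = 1.444
h_f = f(L/D)V²/(2g) = 1.444·(36.9/0.03730)·1.20²/(2·9.81) = 104.9 m
Δp = ρg·h_f = 962.0·9.81·104.9 = 989.5 kPa

Δp ≈ 990 kPa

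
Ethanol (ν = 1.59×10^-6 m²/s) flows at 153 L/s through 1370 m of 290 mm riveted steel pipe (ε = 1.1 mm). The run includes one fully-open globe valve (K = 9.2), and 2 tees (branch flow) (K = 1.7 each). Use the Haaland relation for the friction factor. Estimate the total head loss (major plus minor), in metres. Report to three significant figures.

V = 4Q/(πD²) = 2.316 m/s; V²/2g = 0.2735 m
Re = 4.22×10^5, ε/D = 0.00379 → f = 0.02828 (Haaland)
Major: h_f = f(L/D)·V²/2g = 0.02828·4724·0.2735 = 36.54 m
Minor: ΣK = 12.6; h_m = ΣK·V²/2g = 3.446 m
Total H_L = 36.54 + 3.446 = 39.98 m

H_L ≈ 40.0 m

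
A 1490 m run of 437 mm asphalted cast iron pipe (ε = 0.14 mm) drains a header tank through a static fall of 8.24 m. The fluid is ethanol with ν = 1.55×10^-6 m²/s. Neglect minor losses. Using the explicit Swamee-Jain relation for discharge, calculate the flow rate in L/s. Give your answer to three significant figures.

Swamee-Jain (Type II): Q = -0.965·√(gD⁵h_f/L)·ln[ε/(3.7D) + √(3.17ν²L/(gD³h_f))]
√(gD⁵h_f/L) = √(9.81·0.437⁵·8.24/1490) = 0.02940
ε/(3.7D) = 8.66×10^-5; √(3.17ν²L/(gD³h_f)) = 4.10×10^-5
Q = -0.965·0.02940·ln(1.276×10^-4) = 0.2544 m³/s
Check: V = 1.70 m/s, Re = 4.78×10^5, f = 0.01658, h_f = 8.29 m ≈ 8.24 m ✓

Q ≈ 254 L/s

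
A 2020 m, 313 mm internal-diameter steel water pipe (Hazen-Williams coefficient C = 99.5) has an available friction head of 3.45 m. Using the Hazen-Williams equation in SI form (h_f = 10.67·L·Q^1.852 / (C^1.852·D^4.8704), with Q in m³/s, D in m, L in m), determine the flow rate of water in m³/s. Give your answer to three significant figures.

Rearranging: Q = [h_f·C^1.852·D^4.8704 / (10.67·L)]^(1/1.852)
Q = [3.45·99.5^1.852·0.313^4.8704 / (10.67·2020)]^0.540 = 0.04185 m³/s

Q ≈ 0.0418 m³/s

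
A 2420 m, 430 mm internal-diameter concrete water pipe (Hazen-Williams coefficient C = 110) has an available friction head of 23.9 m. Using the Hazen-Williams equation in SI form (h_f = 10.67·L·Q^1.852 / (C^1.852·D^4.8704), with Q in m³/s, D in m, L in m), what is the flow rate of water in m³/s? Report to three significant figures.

Rearranging: Q = [h_f·C^1.852·D^4.8704 / (10.67·L)]^(1/1.852)
Q = [23.9·110^1.852·0.430^4.8704 / (10.67·2420)]^0.540 = 0.2751 m³/s

Q ≈ 0.275 m³/s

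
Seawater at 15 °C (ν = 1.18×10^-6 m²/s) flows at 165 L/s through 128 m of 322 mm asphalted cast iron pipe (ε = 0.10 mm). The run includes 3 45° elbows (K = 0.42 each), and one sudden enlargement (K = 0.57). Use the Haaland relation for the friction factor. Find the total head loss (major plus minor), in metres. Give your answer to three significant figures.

V = 4Q/(πD²) = 2.026 m/s; V²/2g = 0.2093 m
Re = 5.53×10^5, ε/D = 3.11×10^-4 → f = 0.01614 (Haaland)
Major: h_f = f(L/D)·V²/2g = 0.01614·397.5·0.2093 = 1.343 m
Minor: ΣK = 1.83; h_m = ΣK·V²/2g = 0.3829 m
Total H_L = 1.343 + 0.3829 = 1.725 m

H_L ≈ 1.73 m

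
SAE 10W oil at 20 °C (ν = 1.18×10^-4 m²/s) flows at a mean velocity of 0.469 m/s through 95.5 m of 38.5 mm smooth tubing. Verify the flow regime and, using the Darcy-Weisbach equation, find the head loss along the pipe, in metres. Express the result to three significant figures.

h_f ≈ 11.6 m

Re = VD/ν = 0.469·0.03850/1.18×10^-4 = 153 → laminar (Re < 2300)
f = 64/Re = 0.4182
h_f = f(L/D)V²/(2g) = 0.4182·(95.5/0.03850)·0.469²/(2·9.81) = 11.63 m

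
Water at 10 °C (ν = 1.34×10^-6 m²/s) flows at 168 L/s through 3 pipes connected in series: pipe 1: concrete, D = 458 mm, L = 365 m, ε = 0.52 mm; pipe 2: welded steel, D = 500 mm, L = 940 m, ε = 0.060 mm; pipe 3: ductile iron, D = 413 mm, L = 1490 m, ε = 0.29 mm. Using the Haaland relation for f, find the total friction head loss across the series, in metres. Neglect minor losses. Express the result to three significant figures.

H ≈ 7.43 m

Pipe 1: V = 1.020 m/s, Re = 3.49×10^5, ε/D = 0.00114, f = 0.02097, h_1 = f(L/D)V²/2g = 0.8859 m
Pipe 2: V = 0.8556 m/s, Re = 3.19×10^5, ε/D = 1.20×10^-4, f = 0.01528, h_2 = f(L/D)V²/2g = 1.072 m
Pipe 3: V = 1.254 m/s, Re = 3.87×10^5, ε/D = 7.02×10^-4, f = 0.01894, h_3 = f(L/D)V²/2g = 5.476 m
Series → Q common, losses add: H = Σh = 7.434 m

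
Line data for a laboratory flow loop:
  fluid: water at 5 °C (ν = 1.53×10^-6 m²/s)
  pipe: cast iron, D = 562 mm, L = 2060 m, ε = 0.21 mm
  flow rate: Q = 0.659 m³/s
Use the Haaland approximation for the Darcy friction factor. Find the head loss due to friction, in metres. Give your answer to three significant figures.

V = 4Q/(πD²) = 4·0.659/(π·0.562²) = 2.657 m/s
Re = VD/ν = 2.657·0.562/1.53×10^-6 = 9.76×10^5 → turbulent
ε/D = 0.21/562 = 3.74×10^-4
Haaland: f = 0.01625
h_f = f(L/D)V²/(2g) = 0.01625·(2060/0.562)·2.657²/(2·9.81) = 21.42 m

h_f ≈ 21.4 m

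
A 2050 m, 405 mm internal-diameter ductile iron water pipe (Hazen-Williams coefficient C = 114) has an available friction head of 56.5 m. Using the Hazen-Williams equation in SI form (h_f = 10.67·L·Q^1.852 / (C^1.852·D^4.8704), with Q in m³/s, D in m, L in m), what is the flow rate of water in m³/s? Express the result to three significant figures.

Q ≈ 0.424 m³/s

Rearranging: Q = [h_f·C^1.852·D^4.8704 / (10.67·L)]^(1/1.852)
Q = [56.5·114^1.852·0.405^4.8704 / (10.67·2050)]^0.540 = 0.4239 m³/s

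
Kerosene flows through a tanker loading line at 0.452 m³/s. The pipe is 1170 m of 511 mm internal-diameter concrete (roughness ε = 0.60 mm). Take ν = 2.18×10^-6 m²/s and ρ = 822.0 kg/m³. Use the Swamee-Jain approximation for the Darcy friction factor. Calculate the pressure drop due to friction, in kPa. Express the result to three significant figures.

V = 4Q/(πD²) = 4·0.452/(π·0.511²) = 2.204 m/s
Re = VD/ν = 2.204·0.511/2.18×10^-6 = 5.17×10^5 → turbulent
ε/D = 0.60/511 = 0.00117
Swamee-Jain: f = 0.02106
h_f = f(L/D)V²/(2g) = 0.02106·(1170/0.511)·2.204²/(2·9.81) = 11.94 m
Δp = ρg·h_f = 822.0·9.81·11.94 = 96.28 kPa

Δp ≈ 96.3 kPa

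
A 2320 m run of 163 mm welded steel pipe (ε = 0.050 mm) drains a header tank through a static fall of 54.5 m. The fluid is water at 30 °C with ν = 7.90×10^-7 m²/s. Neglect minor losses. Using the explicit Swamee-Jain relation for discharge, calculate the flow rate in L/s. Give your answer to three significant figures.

Q ≈ 44.6 L/s

Swamee-Jain (Type II): Q = -0.965·√(gD⁵h_f/L)·ln[ε/(3.7D) + √(3.17ν²L/(gD³h_f))]
√(gD⁵h_f/L) = √(9.81·0.163⁵·54.5/2320) = 0.005149
ε/(3.7D) = 8.29×10^-5; √(3.17ν²L/(gD³h_f)) = 4.45×10^-5
Q = -0.965·0.005149·ln(1.274×10^-4) = 0.04456 m³/s
Check: V = 2.14 m/s, Re = 4.41×10^5, f = 0.01657, h_f = 54.8 m ≈ 54.5 m ✓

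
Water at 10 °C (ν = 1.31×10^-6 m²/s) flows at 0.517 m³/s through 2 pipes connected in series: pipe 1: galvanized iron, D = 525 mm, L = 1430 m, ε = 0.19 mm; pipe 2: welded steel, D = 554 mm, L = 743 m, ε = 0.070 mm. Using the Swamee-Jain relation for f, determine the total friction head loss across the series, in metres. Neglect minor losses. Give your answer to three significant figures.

Pipe 1: V = 2.388 m/s, Re = 9.57×10^5, ε/D = 3.62×10^-4, f = 0.01631, h_1 = f(L/D)V²/2g = 12.91 m
Pipe 2: V = 2.145 m/s, Re = 9.07×10^5, ε/D = 1.26×10^-4, f = 0.01398, h_2 = f(L/D)V²/2g = 4.397 m
Series → Q common, losses add: H = Σh = 17.31 m

H ≈ 17.3 m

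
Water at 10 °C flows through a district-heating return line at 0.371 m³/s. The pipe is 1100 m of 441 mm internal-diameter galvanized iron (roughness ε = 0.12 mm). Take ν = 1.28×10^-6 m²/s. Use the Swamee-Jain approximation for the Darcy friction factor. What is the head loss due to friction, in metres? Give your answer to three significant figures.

h_f ≈ 11.7 m

V = 4Q/(πD²) = 4·0.371/(π·0.441²) = 2.429 m/s
Re = VD/ν = 2.429·0.441/1.28×10^-6 = 8.37×10^5 → turbulent
ε/D = 0.12/441 = 2.72×10^-4
Swamee-Jain: f = 0.01564
h_f = f(L/D)V²/(2g) = 0.01564·(1100/0.441)·2.429²/(2·9.81) = 11.73 m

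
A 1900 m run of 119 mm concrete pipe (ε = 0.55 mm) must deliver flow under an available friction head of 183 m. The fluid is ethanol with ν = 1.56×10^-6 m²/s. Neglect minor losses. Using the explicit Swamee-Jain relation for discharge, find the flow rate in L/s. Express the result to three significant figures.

Swamee-Jain (Type II): Q = -0.965·√(gD⁵h_f/L)·ln[ε/(3.7D) + √(3.17ν²L/(gD³h_f))]
√(gD⁵h_f/L) = √(9.81·0.119⁵·183/1900) = 0.004748
ε/(3.7D) = 0.00125; √(3.17ν²L/(gD³h_f)) = 6.96×10^-5
Q = -0.965·0.004748·ln(0.001319) = 0.03039 m³/s
Check: V = 2.73 m/s, Re = 2.08×10^5, f = 0.03031, h_f = 184 m ≈ 183 m ✓

Q ≈ 30.4 L/s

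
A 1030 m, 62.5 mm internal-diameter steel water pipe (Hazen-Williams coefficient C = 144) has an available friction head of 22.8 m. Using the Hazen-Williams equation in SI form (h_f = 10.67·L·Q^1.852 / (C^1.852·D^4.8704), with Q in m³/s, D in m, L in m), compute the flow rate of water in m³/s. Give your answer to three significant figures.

Rearranging: Q = [h_f·C^1.852·D^4.8704 / (10.67·L)]^(1/1.852)
Q = [22.8·144^1.852·0.0625^4.8704 / (10.67·1030)]^0.540 = 0.003492 m³/s

Q ≈ 0.00349 m³/s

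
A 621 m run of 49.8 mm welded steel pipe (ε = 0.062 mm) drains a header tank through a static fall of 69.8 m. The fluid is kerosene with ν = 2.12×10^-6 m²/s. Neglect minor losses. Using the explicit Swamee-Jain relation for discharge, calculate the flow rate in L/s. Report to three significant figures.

Swamee-Jain (Type II): Q = -0.965·√(gD⁵h_f/L)·ln[ε/(3.7D) + √(3.17ν²L/(gD³h_f))]
√(gD⁵h_f/L) = √(9.81·0.0498⁵·69.8/621) = 5.812×10^-4
ε/(3.7D) = 3.36×10^-4; √(3.17ν²L/(gD³h_f)) = 3.23×10^-4
Q = -0.965·5.812×10^-4·ln(6.599×10^-4) = 0.004107 m³/s
Check: V = 2.11 m/s, Re = 4.95×10^4, f = 0.02490, h_f = 70.4 m ≈ 69.8 m ✓

Q ≈ 4.11 L/s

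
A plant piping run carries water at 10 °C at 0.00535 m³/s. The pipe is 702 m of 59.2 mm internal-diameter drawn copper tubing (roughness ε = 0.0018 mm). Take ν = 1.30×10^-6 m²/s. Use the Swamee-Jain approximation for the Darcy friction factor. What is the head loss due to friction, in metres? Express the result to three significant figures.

V = 4Q/(πD²) = 4·0.00535/(π·0.0592²) = 1.944 m/s
Re = VD/ν = 1.944·0.0592/1.30×10^-6 = 8.85×10^4 → turbulent
ε/D = 0.0018/59.2 = 3.04×10^-5
Swamee-Jain: f = 0.01850
h_f = f(L/D)V²/(2g) = 0.01850·(702/0.0592)·1.944²/(2·9.81) = 42.24 m

h_f ≈ 42.2 m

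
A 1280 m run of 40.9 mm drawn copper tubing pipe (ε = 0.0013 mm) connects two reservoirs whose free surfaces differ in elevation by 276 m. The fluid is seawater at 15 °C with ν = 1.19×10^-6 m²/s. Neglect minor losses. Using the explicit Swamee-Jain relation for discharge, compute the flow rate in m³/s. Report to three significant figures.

Swamee-Jain (Type II): Q = -0.965·√(gD⁵h_f/L)·ln[ε/(3.7D) + √(3.17ν²L/(gD³h_f))]
√(gD⁵h_f/L) = √(9.81·0.0409⁵·276/1280) = 4.920×10^-4
ε/(3.7D) = 8.59×10^-6; √(3.17ν²L/(gD³h_f)) = 1.76×10^-4
Q = -0.965·4.920×10^-4·ln(1.847×10^-4) = 0.004082 m³/s
Check: V = 3.11 m/s, Re = 1.07×10^5, f = 0.01782, h_f = 274 m ≈ 276 m ✓

Q ≈ 0.00408 m³/s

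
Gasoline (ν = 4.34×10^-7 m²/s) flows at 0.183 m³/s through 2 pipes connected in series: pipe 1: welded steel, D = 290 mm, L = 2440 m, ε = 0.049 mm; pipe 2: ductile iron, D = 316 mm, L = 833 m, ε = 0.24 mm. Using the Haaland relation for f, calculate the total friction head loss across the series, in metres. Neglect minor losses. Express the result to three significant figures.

Pipe 1: V = 2.771 m/s, Re = 1.85×10^6, ε/D = 1.69×10^-4, f = 0.01384, h_1 = f(L/D)V²/2g = 45.55 m
Pipe 2: V = 2.333 m/s, Re = 1.70×10^6, ε/D = 7.59×10^-4, f = 0.01861, h_2 = f(L/D)V²/2g = 13.62 m
Series → Q common, losses add: H = Σh = 59.17 m

H ≈ 59.2 m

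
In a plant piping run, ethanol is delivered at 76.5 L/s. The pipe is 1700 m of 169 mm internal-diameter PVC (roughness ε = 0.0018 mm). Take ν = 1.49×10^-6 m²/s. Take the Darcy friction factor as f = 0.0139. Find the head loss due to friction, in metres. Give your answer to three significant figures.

V = 4Q/(πD²) = 4·0.0765/(π·0.169²) = 3.410 m/s
h_f = f(L/D)V²/(2g) = 0.01390·(1700/0.169)·3.410²/(2·9.81) = 82.88 m

h_f ≈ 82.9 m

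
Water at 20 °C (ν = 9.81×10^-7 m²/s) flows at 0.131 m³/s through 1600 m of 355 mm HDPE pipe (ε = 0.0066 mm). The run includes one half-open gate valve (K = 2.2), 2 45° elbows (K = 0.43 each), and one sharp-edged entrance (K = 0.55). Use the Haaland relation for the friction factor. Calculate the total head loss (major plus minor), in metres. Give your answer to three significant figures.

H_L ≈ 5.70 m

V = 4Q/(πD²) = 1.324 m/s; V²/2g = 0.08928 m
Re = 4.79×10^5, ε/D = 1.86×10^-5 → f = 0.01338 (Haaland)
Major: h_f = f(L/D)·V²/2g = 0.01338·4507·0.08928 = 5.382 m
Minor: ΣK = 3.61; h_m = ΣK·V²/2g = 0.3223 m
Total H_L = 5.382 + 0.3223 = 5.705 m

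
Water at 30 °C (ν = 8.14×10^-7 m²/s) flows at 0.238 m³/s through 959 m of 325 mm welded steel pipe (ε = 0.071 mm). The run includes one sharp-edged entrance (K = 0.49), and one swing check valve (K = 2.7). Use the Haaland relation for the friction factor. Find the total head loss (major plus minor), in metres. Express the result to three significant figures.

H_L ≈ 19.5 m

V = 4Q/(πD²) = 2.869 m/s; V²/2g = 0.4195 m
Re = 1.15×10^6, ε/D = 2.18×10^-4 → f = 0.01471 (Haaland)
Major: h_f = f(L/D)·V²/2g = 0.01471·2951·0.4195 = 18.21 m
Minor: ΣK = 3.19; h_m = ΣK·V²/2g = 1.338 m
Total H_L = 18.21 + 1.338 = 19.55 m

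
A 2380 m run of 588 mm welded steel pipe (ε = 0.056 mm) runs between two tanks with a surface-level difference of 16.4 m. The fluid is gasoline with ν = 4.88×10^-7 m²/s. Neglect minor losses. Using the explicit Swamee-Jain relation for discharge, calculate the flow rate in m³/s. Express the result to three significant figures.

Q ≈ 0.686 m³/s

Swamee-Jain (Type II): Q = -0.965·√(gD⁵h_f/L)·ln[ε/(3.7D) + √(3.17ν²L/(gD³h_f))]
√(gD⁵h_f/L) = √(9.81·0.588⁵·16.4/2380) = 0.06893
ε/(3.7D) = 2.57×10^-5; √(3.17ν²L/(gD³h_f)) = 7.41×10^-6
Q = -0.965·0.06893·ln(3.315×10^-5) = 0.6861 m³/s
Check: V = 2.53 m/s, Re = 3.04×10^6, f = 0.01253, h_f = 16.5 m ≈ 16.4 m ✓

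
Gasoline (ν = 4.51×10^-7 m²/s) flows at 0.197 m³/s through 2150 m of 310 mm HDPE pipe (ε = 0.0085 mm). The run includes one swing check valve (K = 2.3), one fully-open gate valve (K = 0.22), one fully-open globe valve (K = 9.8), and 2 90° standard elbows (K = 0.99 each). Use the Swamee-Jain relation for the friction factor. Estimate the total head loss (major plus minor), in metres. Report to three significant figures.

V = 4Q/(πD²) = 2.610 m/s; V²/2g = 0.3472 m
Re = 1.79×10^6, ε/D = 2.74×10^-5 → f = 0.01142 (Swamee-Jain)
Major: h_f = f(L/D)·V²/2g = 0.01142·6935·0.3472 = 27.49 m
Minor: ΣK = 14.3; h_m = ΣK·V²/2g = 4.965 m
Total H_L = 27.49 + 4.965 = 32.46 m

H_L ≈ 32.5 m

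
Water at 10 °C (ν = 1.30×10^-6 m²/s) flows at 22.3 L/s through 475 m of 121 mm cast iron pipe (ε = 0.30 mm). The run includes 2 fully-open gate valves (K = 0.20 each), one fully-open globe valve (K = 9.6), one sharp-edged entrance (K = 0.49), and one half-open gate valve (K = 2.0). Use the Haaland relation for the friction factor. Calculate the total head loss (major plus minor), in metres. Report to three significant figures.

V = 4Q/(πD²) = 1.939 m/s; V²/2g = 0.1917 m
Re = 1.81×10^5, ε/D = 0.00248 → f = 0.02562 (Haaland)
Major: h_f = f(L/D)·V²/2g = 0.02562·3926·0.1917 = 19.28 m
Minor: ΣK = 12.5; h_m = ΣK·V²/2g = 2.394 m
Total H_L = 19.28 + 2.394 = 21.67 m

H_L ≈ 21.7 m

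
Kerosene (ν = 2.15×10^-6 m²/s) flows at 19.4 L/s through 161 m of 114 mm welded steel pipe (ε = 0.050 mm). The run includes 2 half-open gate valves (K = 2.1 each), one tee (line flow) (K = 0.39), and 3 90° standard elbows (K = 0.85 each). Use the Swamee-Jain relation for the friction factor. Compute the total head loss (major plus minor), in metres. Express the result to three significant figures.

H_L ≈ 6.55 m

V = 4Q/(πD²) = 1.901 m/s; V²/2g = 0.1841 m
Re = 1.01×10^5, ε/D = 4.39×10^-4 → f = 0.02012 (Swamee-Jain)
Major: h_f = f(L/D)·V²/2g = 0.02012·1412·0.1841 = 5.233 m
Minor: ΣK = 7.14; h_m = ΣK·V²/2g = 1.315 m
Total H_L = 5.233 + 1.315 = 6.547 m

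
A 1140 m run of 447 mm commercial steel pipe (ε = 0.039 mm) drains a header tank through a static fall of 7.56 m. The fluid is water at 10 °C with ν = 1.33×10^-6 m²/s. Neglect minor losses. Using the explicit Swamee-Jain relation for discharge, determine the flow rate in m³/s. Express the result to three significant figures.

Swamee-Jain (Type II): Q = -0.965·√(gD⁵h_f/L)·ln[ε/(3.7D) + √(3.17ν²L/(gD³h_f))]
√(gD⁵h_f/L) = √(9.81·0.447⁵·7.56/1140) = 0.03407
ε/(3.7D) = 2.36×10^-5; √(3.17ν²L/(gD³h_f)) = 3.11×10^-5
Q = -0.965·0.03407·ln(5.465×10^-5) = 0.3227 m³/s
Check: V = 2.06 m/s, Re = 6.91×10^5, f = 0.01380, h_f = 7.59 m ≈ 7.56 m ✓

Q ≈ 0.323 m³/s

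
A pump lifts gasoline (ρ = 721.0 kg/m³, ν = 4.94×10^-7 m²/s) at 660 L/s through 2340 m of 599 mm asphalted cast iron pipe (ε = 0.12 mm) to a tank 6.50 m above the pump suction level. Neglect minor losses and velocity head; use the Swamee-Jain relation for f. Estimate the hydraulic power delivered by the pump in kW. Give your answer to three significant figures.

P_hyd ≈ 103 kW

V = 4Q/(πD²) = 2.342 m/s; Re = 2.84×10^6; ε/D = 2.00×10^-4; f = 0.01417
h_f = f(L/D)V²/2g = 15.48 m
Total head H = z + h_f = 6.50 + 15.48 = 21.98 m
P_hyd = ρgQH = 721.0·9.81·0.660·21.98 = 102.6 kW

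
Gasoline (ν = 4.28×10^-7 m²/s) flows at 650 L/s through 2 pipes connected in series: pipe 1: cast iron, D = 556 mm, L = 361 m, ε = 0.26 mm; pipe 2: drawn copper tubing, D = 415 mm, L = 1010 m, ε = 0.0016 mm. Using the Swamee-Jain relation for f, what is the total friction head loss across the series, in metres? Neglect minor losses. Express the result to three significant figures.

Pipe 1: V = 2.677 m/s, Re = 3.48×10^6, ε/D = 4.68×10^-4, f = 0.01666, h_1 = f(L/D)V²/2g = 3.952 m
Pipe 2: V = 4.805 m/s, Re = 4.66×10^6, ε/D = 3.86×10^-6, f = 0.009353, h_2 = f(L/D)V²/2g = 26.79 m
Series → Q common, losses add: H = Σh = 30.74 m

H ≈ 30.7 m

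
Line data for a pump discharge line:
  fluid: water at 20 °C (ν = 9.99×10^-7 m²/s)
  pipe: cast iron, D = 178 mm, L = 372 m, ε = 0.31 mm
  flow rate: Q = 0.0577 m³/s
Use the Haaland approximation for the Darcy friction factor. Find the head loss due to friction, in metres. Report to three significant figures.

h_f ≈ 13.2 m

V = 4Q/(πD²) = 4·0.0577/(π·0.178²) = 2.319 m/s
Re = VD/ν = 2.319·0.178/9.99×10^-7 = 4.13×10^5 → turbulent
ε/D = 0.31/178 = 0.00174
Haaland: f = 0.02305
h_f = f(L/D)V²/(2g) = 0.02305·(372/0.178)·2.319²/(2·9.81) = 13.20 m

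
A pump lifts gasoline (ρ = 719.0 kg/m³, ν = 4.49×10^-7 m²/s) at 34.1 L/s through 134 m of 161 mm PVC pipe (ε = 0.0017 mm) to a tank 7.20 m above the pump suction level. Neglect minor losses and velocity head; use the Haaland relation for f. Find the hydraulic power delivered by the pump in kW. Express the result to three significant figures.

P_hyd ≈ 2.10 kW

V = 4Q/(πD²) = 1.675 m/s; Re = 6.01×10^5; ε/D = 1.06×10^-5; f = 0.01278
h_f = f(L/D)V²/2g = 1.521 m
Total head H = z + h_f = 7.20 + 1.521 = 8.721 m
P_hyd = ρgQH = 719.0·9.81·0.0341·8.721 = 2.098 kW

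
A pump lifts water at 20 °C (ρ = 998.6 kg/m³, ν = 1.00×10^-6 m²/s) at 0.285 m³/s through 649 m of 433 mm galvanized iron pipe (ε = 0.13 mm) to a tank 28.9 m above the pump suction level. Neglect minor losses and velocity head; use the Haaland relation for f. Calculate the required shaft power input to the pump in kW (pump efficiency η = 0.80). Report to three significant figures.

P_shaft ≈ 117 kW

V = 4Q/(πD²) = 1.935 m/s; Re = 8.38×10^5; ε/D = 3.00×10^-4; f = 0.01572
h_f = f(L/D)V²/2g = 4.497 m
Total head H = z + h_f = 28.9 + 4.497 = 33.40 m
P_hyd = ρgQH = 998.6·9.81·0.285·33.40 = 93.24 kW
P_shaft = P_hyd/η = 93.24/0.80 = 116.6 kW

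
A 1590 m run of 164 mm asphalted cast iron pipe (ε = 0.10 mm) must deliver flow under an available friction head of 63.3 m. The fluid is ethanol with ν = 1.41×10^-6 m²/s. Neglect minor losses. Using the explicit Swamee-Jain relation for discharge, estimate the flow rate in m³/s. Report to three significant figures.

Swamee-Jain (Type II): Q = -0.965·√(gD⁵h_f/L)·ln[ε/(3.7D) + √(3.17ν²L/(gD³h_f))]
√(gD⁵h_f/L) = √(9.81·0.164⁵·63.3/1590) = 0.006807
ε/(3.7D) = 1.65×10^-4; √(3.17ν²L/(gD³h_f)) = 6.05×10^-5
Q = -0.965·0.006807·ln(2.253×10^-4) = 0.05516 m³/s
Check: V = 2.61 m/s, Re = 3.04×10^5, f = 0.01892, h_f = 63.7 m ≈ 63.3 m ✓

Q ≈ 0.0552 m³/s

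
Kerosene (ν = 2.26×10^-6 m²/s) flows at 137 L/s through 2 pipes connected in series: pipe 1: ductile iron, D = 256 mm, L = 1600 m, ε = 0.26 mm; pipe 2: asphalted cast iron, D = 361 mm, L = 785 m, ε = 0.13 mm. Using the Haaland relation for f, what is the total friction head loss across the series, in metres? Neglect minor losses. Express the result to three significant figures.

H ≈ 50.0 m

Pipe 1: V = 2.662 m/s, Re = 3.01×10^5, ε/D = 0.00102, f = 0.02059, h_1 = f(L/D)V²/2g = 46.46 m
Pipe 2: V = 1.338 m/s, Re = 2.14×10^5, ε/D = 3.60×10^-4, f = 0.01774, h_2 = f(L/D)V²/2g = 3.523 m
Series → Q common, losses add: H = Σh = 49.98 m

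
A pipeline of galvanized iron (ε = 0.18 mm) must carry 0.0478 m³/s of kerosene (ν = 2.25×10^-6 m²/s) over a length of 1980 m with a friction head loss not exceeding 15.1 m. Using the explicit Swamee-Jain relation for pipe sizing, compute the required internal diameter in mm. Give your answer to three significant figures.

Swamee-Jain (Type III): D = 0.66·[ε^1.25·(LQ²/(gh_f))^4.75 + ν·Q^9.4·(L/(gh_f))^5.2]^0.04
LQ²/(gh_f) = 0.03054; L/(gh_f) = 13.37
Term 1 = ε^1.25·(…)^4.75 = 1.33×10^-12; Term 2 = ν·Q^9.4·(…)^5.2 = 6.22×10^-13
D = 0.66·(1.33×10^-12 + 6.22×10^-13)^0.04 = 0.2245 m = 224 mm
Check: V = 1.21 m/s, Re = 1.21×10^5, f = 0.02123, h_f = 13.9 m ≈ 15.1 m ✓

D ≈ 224 mm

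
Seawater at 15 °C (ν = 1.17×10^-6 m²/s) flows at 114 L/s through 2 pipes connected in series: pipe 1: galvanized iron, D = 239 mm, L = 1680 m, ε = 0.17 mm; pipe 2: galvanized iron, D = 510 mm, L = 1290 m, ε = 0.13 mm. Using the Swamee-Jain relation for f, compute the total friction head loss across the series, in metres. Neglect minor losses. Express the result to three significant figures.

H ≈ 44.5 m

Pipe 1: V = 2.541 m/s, Re = 5.19×10^5, ε/D = 7.11×10^-4, f = 0.01895, h_1 = f(L/D)V²/2g = 43.85 m
Pipe 2: V = 0.5581 m/s, Re = 2.43×10^5, ε/D = 2.55×10^-4, f = 0.01711, h_2 = f(L/D)V²/2g = 0.6869 m
Series → Q common, losses add: H = Σh = 44.54 m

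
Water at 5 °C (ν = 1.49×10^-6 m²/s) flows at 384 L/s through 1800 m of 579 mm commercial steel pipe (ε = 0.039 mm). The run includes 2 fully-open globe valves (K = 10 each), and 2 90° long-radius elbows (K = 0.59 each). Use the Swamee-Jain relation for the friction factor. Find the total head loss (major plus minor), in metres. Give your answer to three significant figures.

V = 4Q/(πD²) = 1.458 m/s; V²/2g = 0.1084 m
Re = 5.67×10^5, ε/D = 6.74×10^-5 → f = 0.01384 (Swamee-Jain)
Major: h_f = f(L/D)·V²/2g = 0.01384·3109·0.1084 = 4.666 m
Minor: ΣK = 21.2; h_m = ΣK·V²/2g = 2.296 m
Total H_L = 4.666 + 2.296 = 6.962 m

H_L ≈ 6.96 m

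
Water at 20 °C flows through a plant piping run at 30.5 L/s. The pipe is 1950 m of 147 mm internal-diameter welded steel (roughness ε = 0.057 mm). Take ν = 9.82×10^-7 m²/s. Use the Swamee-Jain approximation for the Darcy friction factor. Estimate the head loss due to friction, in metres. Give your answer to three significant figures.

h_f ≈ 38.9 m

V = 4Q/(πD²) = 4·0.0305/(π·0.147²) = 1.797 m/s
Re = VD/ν = 1.797·0.147/9.82×10^-7 = 2.69×10^5 → turbulent
ε/D = 0.057/147 = 3.88×10^-4
Swamee-Jain: f = 0.01781
h_f = f(L/D)V²/(2g) = 0.01781·(1950/0.147)·1.797²/(2·9.81) = 38.89 m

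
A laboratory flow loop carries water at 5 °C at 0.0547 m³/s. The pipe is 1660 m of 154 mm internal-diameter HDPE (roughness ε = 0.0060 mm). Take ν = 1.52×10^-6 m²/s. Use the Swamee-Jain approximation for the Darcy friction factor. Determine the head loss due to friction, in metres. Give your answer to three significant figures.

V = 4Q/(πD²) = 4·0.0547/(π·0.154²) = 2.937 m/s
Re = VD/ν = 2.937·0.154/1.52×10^-6 = 2.98×10^5 → turbulent
ε/D = 0.0060/154 = 3.90×10^-5
Swamee-Jain: f = 0.01484
h_f = f(L/D)V²/(2g) = 0.01484·(1660/0.154)·2.937²/(2·9.81) = 70.30 m

h_f ≈ 70.3 m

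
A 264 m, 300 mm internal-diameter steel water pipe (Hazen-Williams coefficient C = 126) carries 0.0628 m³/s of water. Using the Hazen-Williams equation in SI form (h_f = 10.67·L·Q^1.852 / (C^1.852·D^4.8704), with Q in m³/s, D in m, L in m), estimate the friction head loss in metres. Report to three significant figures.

h_f ≈ 0.759 m

h_f = 10.67·264·0.0628^1.852 / (126^1.852·0.300^4.8704) = 0.7592 m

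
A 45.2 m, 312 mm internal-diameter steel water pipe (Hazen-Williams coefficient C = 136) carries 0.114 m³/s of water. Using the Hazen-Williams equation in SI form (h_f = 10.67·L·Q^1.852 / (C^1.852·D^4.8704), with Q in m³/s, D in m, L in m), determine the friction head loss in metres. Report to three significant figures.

h_f = 10.67·45.2·0.114^1.852 / (136^1.852·0.312^4.8704) = 0.2812 m

h_f ≈ 0.281 m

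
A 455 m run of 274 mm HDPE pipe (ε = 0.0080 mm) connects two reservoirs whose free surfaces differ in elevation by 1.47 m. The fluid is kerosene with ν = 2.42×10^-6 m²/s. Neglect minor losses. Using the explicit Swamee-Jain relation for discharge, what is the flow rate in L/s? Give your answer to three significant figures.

Q ≈ 58.3 L/s

Swamee-Jain (Type II): Q = -0.965·√(gD⁵h_f/L)·ln[ε/(3.7D) + √(3.17ν²L/(gD³h_f))]
√(gD⁵h_f/L) = √(9.81·0.274⁵·1.47/455) = 0.006996
ε/(3.7D) = 7.89×10^-6; √(3.17ν²L/(gD³h_f)) = 1.69×10^-4
Q = -0.965·0.006996·ln(1.766×10^-4) = 0.05834 m³/s
Check: V = 0.989 m/s, Re = 1.12×10^5, f = 0.01764, h_f = 1.46 m ≈ 1.47 m ✓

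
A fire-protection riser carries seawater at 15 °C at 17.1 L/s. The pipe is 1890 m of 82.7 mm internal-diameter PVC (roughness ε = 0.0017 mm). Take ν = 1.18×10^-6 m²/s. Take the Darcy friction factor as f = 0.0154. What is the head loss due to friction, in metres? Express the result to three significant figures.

V = 4Q/(πD²) = 4·0.0171/(π·0.0827²) = 3.183 m/s
h_f = f(L/D)V²/(2g) = 0.01540·(1890/0.0827)·3.183²/(2·9.81) = 181.8 m

h_f ≈ 182 m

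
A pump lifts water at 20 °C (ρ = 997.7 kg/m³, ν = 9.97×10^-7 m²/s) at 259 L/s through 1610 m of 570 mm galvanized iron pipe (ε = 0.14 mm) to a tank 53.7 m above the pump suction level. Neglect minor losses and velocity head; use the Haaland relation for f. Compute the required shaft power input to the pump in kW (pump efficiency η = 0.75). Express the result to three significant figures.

P_shaft ≈ 189 kW

V = 4Q/(πD²) = 1.015 m/s; Re = 5.80×10^5; ε/D = 2.46×10^-4; f = 0.01554
h_f = f(L/D)V²/2g = 2.305 m
Total head H = z + h_f = 53.7 + 2.305 = 56.00 m
P_hyd = ρgQH = 997.7·9.81·0.259·56.00 = 142.0 kW
P_shaft = P_hyd/η = 142.0/0.75 = 189.3 kW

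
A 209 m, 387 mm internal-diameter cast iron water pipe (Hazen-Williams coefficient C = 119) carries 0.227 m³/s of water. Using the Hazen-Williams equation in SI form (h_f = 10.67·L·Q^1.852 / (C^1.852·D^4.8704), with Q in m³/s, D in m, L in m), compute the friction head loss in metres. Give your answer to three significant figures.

h_f ≈ 2.09 m

h_f = 10.67·209·0.227^1.852 / (119^1.852·0.387^4.8704) = 2.088 m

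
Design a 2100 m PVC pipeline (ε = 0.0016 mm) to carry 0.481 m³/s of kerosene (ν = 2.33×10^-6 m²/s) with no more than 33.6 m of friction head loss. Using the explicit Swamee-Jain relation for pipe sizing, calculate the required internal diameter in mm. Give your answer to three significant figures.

D ≈ 439 mm

Swamee-Jain (Type III): D = 0.66·[ε^1.25·(LQ²/(gh_f))^4.75 + ν·Q^9.4·(L/(gh_f))^5.2]^0.04
LQ²/(gh_f) = 1.474; L/(gh_f) = 6.371
Term 1 = ε^1.25·(…)^4.75 = 3.59×10^-7; Term 2 = ν·Q^9.4·(…)^5.2 = 3.64×10^-5
D = 0.66·(3.59×10^-7 + 3.64×10^-5)^0.04 = 0.4387 m = 439 mm
Check: V = 3.18 m/s, Re = 5.99×10^5, f = 0.01274, h_f = 31.5 m ≈ 33.6 m ✓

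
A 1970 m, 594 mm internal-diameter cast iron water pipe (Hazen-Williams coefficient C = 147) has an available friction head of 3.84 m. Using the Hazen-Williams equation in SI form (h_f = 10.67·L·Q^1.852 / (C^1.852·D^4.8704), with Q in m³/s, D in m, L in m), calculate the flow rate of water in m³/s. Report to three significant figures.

Q ≈ 0.358 m³/s

Rearranging: Q = [h_f·C^1.852·D^4.8704 / (10.67·L)]^(1/1.852)
Q = [3.84·147^1.852·0.594^4.8704 / (10.67·1970)]^0.540 = 0.3580 m³/s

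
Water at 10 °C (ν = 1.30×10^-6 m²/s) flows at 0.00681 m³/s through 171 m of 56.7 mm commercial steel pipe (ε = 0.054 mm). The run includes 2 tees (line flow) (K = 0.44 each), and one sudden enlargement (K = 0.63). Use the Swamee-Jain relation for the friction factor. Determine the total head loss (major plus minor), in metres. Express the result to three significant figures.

V = 4Q/(πD²) = 2.697 m/s; V²/2g = 0.3708 m
Re = 1.18×10^5, ε/D = 9.52×10^-4 → f = 0.02185 (Swamee-Jain)
Major: h_f = f(L/D)·V²/2g = 0.02185·3016·0.3708 = 24.43 m
Minor: ΣK = 1.51; h_m = ΣK·V²/2g = 0.5598 m
Total H_L = 24.43 + 0.5598 = 24.99 m

H_L ≈ 25.0 m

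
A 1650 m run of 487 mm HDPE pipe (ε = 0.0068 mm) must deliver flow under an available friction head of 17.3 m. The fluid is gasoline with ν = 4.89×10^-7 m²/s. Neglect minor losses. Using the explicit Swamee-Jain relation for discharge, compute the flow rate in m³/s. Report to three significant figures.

Swamee-Jain (Type II): Q = -0.965·√(gD⁵h_f/L)·ln[ε/(3.7D) + √(3.17ν²L/(gD³h_f))]
√(gD⁵h_f/L) = √(9.81·0.487⁵·17.3/1650) = 0.05308
ε/(3.7D) = 3.77×10^-6; √(3.17ν²L/(gD³h_f)) = 7.99×10^-6
Q = -0.965·0.05308·ln(1.176×10^-5) = 0.5814 m³/s
Check: V = 3.12 m/s, Re = 3.11×10^6, f = 0.01033, h_f = 17.4 m ≈ 17.3 m ✓

Q ≈ 0.581 m³/s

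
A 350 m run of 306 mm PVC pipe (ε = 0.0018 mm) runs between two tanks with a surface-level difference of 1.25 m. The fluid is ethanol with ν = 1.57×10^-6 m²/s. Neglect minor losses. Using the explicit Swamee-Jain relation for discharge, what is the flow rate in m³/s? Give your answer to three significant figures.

Q ≈ 0.0872 m³/s

Swamee-Jain (Type II): Q = -0.965·√(gD⁵h_f/L)·ln[ε/(3.7D) + √(3.17ν²L/(gD³h_f))]
√(gD⁵h_f/L) = √(9.81·0.306⁵·1.25/350) = 0.009695
ε/(3.7D) = 1.59×10^-6; √(3.17ν²L/(gD³h_f)) = 8.82×10^-5
Q = -0.965·0.009695·ln(8.981×10^-5) = 0.08718 m³/s
Check: V = 1.19 m/s, Re = 2.31×10^5, f = 0.01516, h_f = 1.24 m ≈ 1.25 m ✓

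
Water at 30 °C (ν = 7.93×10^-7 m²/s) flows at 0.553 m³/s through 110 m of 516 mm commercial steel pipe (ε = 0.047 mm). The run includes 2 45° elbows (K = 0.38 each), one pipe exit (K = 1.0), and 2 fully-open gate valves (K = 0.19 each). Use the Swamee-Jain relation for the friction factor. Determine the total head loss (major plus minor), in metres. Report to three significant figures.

H_L ≈ 1.74 m

V = 4Q/(πD²) = 2.644 m/s; V²/2g = 0.3564 m
Re = 1.72×10^6, ε/D = 9.11×10^-5 → f = 0.01284 (Swamee-Jain)
Major: h_f = f(L/D)·V²/2g = 0.01284·213.2·0.3564 = 0.9754 m
Minor: ΣK = 2.14; h_m = ΣK·V²/2g = 0.7628 m
Total H_L = 0.9754 + 0.7628 = 1.738 m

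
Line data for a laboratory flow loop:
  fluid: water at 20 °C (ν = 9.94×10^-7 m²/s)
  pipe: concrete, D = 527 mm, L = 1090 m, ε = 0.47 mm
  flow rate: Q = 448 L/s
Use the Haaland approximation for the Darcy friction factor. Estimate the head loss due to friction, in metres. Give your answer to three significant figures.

V = 4Q/(πD²) = 4·0.448/(π·0.527²) = 2.054 m/s
Re = VD/ν = 2.054·0.527/9.94×10^-7 = 1.09×10^6 → turbulent
ε/D = 0.47/527 = 8.92×10^-4
Haaland: f = 0.01940
h_f = f(L/D)V²/(2g) = 0.01940·(1090/0.527)·2.054²/(2·9.81) = 8.629 m

h_f ≈ 8.63 m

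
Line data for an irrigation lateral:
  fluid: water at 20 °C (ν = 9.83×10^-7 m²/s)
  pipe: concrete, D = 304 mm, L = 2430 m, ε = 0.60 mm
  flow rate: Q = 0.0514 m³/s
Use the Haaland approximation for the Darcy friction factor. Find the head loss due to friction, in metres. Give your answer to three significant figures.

V = 4Q/(πD²) = 4·0.0514/(π·0.304²) = 0.7082 m/s
Re = VD/ν = 0.7082·0.304/9.83×10^-7 = 2.19×10^5 → turbulent
ε/D = 0.60/304 = 0.00197
Haaland: f = 0.02411
h_f = f(L/D)V²/(2g) = 0.02411·(2430/0.304)·0.7082²/(2·9.81) = 4.926 m

h_f ≈ 4.93 m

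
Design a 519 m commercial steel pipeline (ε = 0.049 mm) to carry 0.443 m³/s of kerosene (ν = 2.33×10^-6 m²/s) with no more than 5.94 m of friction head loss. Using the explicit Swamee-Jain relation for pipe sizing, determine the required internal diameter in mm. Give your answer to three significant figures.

Swamee-Jain (Type III): D = 0.66·[ε^1.25·(LQ²/(gh_f))^4.75 + ν·Q^9.4·(L/(gh_f))^5.2]^0.04
LQ²/(gh_f) = 1.748; L/(gh_f) = 8.907
Term 1 = ε^1.25·(…)^4.75 = 5.82×10^-5; Term 2 = ν·Q^9.4·(…)^5.2 = 9.60×10^-5
D = 0.66·(5.82×10^-5 + 9.60×10^-5)^0.04 = 0.4646 m = 465 mm
Check: V = 2.61 m/s, Re = 5.21×10^5, f = 0.01446, h_f = 5.62 m ≈ 5.94 m ✓

D ≈ 465 mm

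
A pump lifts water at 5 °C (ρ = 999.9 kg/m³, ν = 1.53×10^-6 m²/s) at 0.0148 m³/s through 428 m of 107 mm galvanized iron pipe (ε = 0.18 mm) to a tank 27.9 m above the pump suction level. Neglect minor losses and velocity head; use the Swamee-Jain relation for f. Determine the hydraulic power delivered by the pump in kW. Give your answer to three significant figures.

V = 4Q/(πD²) = 1.646 m/s; Re = 1.15×10^5; ε/D = 0.00168; f = 0.02424
h_f = f(L/D)V²/2g = 13.39 m
Total head H = z + h_f = 27.9 + 13.39 = 41.29 m
P_hyd = ρgQH = 999.9·9.81·0.0148·41.29 = 5.994 kW

P_hyd ≈ 5.99 kW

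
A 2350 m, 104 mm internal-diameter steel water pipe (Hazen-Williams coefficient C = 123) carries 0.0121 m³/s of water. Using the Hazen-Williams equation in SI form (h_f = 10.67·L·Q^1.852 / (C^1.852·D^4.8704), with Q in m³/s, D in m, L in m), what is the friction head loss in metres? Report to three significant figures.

h_f = 10.67·2350·0.0121^1.852 / (123^1.852·0.104^4.8704) = 58.28 m

h_f ≈ 58.3 m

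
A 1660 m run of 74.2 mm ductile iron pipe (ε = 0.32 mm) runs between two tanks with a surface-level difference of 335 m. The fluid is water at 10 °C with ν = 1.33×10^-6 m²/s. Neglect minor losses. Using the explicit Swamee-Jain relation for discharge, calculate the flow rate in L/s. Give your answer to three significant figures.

Swamee-Jain (Type II): Q = -0.965·√(gD⁵h_f/L)·ln[ε/(3.7D) + √(3.17ν²L/(gD³h_f))]
√(gD⁵h_f/L) = √(9.81·0.0742⁵·335/1660) = 0.002110
ε/(3.7D) = 0.00117; √(3.17ν²L/(gD³h_f)) = 8.33×10^-5
Q = -0.965·0.002110·ln(0.001249) = 0.01361 m³/s
Check: V = 3.15 m/s, Re = 1.76×10^5, f = 0.02984, h_f = 337 m ≈ 335 m ✓

Q ≈ 13.6 L/s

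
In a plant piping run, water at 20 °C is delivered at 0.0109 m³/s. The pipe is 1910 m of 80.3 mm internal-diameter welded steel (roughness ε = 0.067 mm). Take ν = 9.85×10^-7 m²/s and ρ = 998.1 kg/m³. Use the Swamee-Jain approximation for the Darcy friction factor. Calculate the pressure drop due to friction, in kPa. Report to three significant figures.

V = 4Q/(πD²) = 4·0.0109/(π·0.0803²) = 2.152 m/s
Re = VD/ν = 2.152·0.0803/9.85×10^-7 = 1.75×10^5 → turbulent
ε/D = 0.067/80.3 = 8.34×10^-4
Swamee-Jain: f = 0.02070
h_f = f(L/D)V²/(2g) = 0.02070·(1910/0.0803)·2.152²/(2·9.81) = 116.3 m
Δp = ρg·h_f = 998.1·9.81·116.3 = 1138 kPa

Δp ≈ 1140 kPa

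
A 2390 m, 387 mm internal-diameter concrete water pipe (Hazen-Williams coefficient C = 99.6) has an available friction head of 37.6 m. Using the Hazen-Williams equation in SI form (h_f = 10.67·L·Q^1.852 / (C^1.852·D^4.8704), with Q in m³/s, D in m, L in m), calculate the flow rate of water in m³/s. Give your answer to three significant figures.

Q ≈ 0.243 m³/s

Rearranging: Q = [h_f·C^1.852·D^4.8704 / (10.67·L)]^(1/1.852)
Q = [37.6·99.6^1.852·0.387^4.8704 / (10.67·2390)]^0.540 = 0.2428 m³/s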